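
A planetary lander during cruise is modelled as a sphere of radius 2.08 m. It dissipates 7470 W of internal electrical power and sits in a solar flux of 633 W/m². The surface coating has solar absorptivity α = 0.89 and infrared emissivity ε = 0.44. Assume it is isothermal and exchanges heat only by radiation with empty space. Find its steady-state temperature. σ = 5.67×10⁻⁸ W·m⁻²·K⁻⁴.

T ≈ 325 K

At steady state, absorbed solar power + internal power = radiated power.
Absorbed: α·S·A_cross = 0.89·633·13.59 = 7657 W (cross-section πr²).
Total input = 7657 + 7470 = 15130 W.
Radiated: εσ·A_surf·T⁴ with A_surf = 4πr² = 54.37 m².
T⁴ = 15130/(0.44·5.67×10⁻⁸·54.37) = 1.115×10¹⁰ K⁴.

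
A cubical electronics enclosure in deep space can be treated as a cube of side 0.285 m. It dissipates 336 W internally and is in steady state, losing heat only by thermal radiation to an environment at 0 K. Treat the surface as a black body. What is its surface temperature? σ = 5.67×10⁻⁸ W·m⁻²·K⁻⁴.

Steady state: internal power = radiated power, P = εσA T⁴.
Radiating area A = 6L² = 0.4873 m².
T⁴ = P/(εσA) = 336/(1.0·5.67×10⁻⁸·0.4873) = 1.216×10¹⁰ K⁴.
T = (1.216×10¹⁰)^(1/4).

T ≈ 332 K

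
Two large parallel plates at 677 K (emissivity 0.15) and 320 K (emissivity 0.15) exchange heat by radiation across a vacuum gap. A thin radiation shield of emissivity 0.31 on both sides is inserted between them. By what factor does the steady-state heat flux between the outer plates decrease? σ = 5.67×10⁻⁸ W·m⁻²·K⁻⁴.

Without shield: q₀ = σΔ(T⁴)/(1/ε₁+1/ε₂−1) with denominator 12.33.
With shield the two gaps are in series; the resistances add: (1/ε₁+1/ε_s−1)+(1/ε_s+1/ε₂−1) = 8.892+8.892 = 17.78.
Heat-flux ratio q₀/q = 17.78/12.33.

factor ≈ 1.44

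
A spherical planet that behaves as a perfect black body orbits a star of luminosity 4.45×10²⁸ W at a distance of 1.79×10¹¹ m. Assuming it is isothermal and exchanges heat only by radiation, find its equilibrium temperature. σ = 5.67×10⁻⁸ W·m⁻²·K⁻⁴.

T ≈ 836 K

First find the stellar flux at distance d: S = L/(4πd²) = 4.45×10²⁸/(4π·(1.79×10¹¹)²) = 1.105×10⁵ W/m².
For an isothermal sphere, absorbed (1−a)S·πr² = emitted σ·4πr²·T⁴, so T⁴ = (1−a)S/(4σ).
T⁴ = 1.00·1.105×10⁵/(4·5.67×10⁻⁸) = 4.873×10¹¹ K⁴.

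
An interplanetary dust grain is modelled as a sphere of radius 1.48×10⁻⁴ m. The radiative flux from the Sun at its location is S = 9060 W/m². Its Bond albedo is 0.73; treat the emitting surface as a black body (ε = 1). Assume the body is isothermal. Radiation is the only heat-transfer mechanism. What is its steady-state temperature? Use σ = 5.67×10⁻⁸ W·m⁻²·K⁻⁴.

T ≈ 322 K

At equilibrium, absorbed power = emitted power.
Absorbing cross-section = πr² = 6.881×10⁻⁸ m²; emitting surface = 4πr² = 2.753×10⁻⁷ m² (ratio 4).
(1−a)S·A_cross = εσ·A_surf·T⁴  ⇒  T⁴ = (1−a)S/(4σ).
T⁴ = 0.270·9060/(4·5.67×10⁻⁸) = 1.079×10¹⁰ K⁴.
T = (1.079×10¹⁰)^(1/4).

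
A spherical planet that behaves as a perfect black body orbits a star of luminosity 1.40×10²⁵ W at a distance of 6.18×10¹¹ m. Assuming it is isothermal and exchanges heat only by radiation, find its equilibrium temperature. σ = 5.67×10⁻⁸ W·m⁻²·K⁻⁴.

T ≈ 59.9 K

First find the stellar flux at distance d: S = L/(4πd²) = 1.40×10²⁵/(4π·(6.18×10¹¹)²) = 2.917 W/m².
For an isothermal sphere, absorbed (1−a)S·πr² = emitted σ·4πr²·T⁴, so T⁴ = (1−a)S/(4σ).
T⁴ = 1.00·2.917/(4·5.67×10⁻⁸) = 1.286×10⁷ K⁴.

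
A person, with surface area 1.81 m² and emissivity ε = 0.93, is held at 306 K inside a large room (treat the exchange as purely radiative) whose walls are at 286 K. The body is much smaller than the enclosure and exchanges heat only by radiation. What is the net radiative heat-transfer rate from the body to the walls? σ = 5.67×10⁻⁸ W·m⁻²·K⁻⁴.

For a small grey body in a large enclosure: P_net = εσA(T_body⁴ − T_wall⁴).
A = 1.81 m²; T_body⁴ − T_wall⁴ = 8.768×10⁹ − 6.691×10⁹ = 2.077×10⁹ K⁴.
|P_net| = 0.93·5.67×10⁻⁸·1.810·2.077×10⁹.

P_net ≈ 198 W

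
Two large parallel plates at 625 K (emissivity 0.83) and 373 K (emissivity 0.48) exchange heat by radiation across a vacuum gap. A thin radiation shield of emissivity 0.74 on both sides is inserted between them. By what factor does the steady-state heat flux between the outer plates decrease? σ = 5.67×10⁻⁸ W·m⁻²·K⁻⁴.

Without shield: q₀ = σΔ(T⁴)/(1/ε₁+1/ε₂−1) with denominator 2.288.
With shield the two gaps are in series; the resistances add: (1/ε₁+1/ε_s−1)+(1/ε_s+1/ε₂−1) = 1.556+2.435 = 3.991.
Heat-flux ratio q₀/q = 3.991/2.288.

factor ≈ 1.74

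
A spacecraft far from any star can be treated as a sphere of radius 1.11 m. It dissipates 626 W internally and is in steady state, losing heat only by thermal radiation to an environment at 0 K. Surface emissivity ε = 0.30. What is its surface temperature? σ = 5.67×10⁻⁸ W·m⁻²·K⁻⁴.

T ≈ 221 K

Steady state: internal power = radiated power, P = εσA T⁴.
Radiating area A = 4πr² = 15.48 m².
T⁴ = P/(εσA) = 626/(0.30·5.67×10⁻⁸·15.48) = 2.377×10⁹ K⁴.
T = (2.377×10⁹)^(1/4).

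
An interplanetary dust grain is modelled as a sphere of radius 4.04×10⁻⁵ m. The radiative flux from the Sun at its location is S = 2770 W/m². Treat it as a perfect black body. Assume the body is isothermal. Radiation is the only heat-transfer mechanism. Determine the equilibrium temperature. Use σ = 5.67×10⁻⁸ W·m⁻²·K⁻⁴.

T ≈ 332 K

At equilibrium, absorbed power = emitted power.
Absorbing cross-section = πr² = 5.128×10⁻⁹ m²; emitting surface = 4πr² = 2.051×10⁻⁸ m² (ratio 4).
S·A_cross = εσ·A_surf·T⁴  ⇒  T⁴ = S/(4σ).
T⁴ = 1.00·2770/(4·5.67×10⁻⁸) = 1.221×10¹⁰ K⁴.
T = (1.221×10¹⁰)^(1/4).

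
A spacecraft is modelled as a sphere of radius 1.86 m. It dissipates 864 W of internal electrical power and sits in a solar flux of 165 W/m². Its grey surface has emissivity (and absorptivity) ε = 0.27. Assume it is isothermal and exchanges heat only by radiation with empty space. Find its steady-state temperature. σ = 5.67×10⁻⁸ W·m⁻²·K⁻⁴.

T ≈ 212 K

At steady state, absorbed solar power + internal power = radiated power.
Absorbed: α·S·A_cross = 0.27·165·10.87 = 484.2 W (cross-section πr²).
Total input = 484.2 + 864 = 1348 W.
Radiated: εσ·A_surf·T⁴ with A_surf = 4πr² = 43.47 m².
T⁴ = 1348/(0.27·5.67×10⁻⁸·43.47) = 2.026×10⁹ K⁴.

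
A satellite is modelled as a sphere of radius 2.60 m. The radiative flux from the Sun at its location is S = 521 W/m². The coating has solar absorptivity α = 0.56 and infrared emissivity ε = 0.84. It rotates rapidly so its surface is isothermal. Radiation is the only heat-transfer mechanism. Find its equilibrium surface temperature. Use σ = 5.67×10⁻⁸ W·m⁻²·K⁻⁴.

At equilibrium, absorbed power = emitted power.
Absorbing cross-section = πr² = 21.24 m²; emitting surface = 4πr² = 84.95 m² (ratio 4).
αS·A_cross = εσ·A_surf·T⁴  ⇒  T⁴ = αS/(ε·4σ).
T⁴ = 0.560·521/(0.84·4·5.67×10⁻⁸) = 1.531×10⁹ K⁴.
T = (1.531×10⁹)^(1/4).

T ≈ 198 K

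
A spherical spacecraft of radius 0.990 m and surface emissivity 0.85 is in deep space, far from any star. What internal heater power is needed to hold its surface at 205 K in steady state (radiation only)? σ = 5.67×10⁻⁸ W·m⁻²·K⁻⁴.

P = εσ·4πr²·T⁴.
4πr² = 12.32 m²; T⁴ = 1.766×10⁹ K⁴.
P = 0.85·5.67×10⁻⁸·12.32·1.766×10⁹.

P ≈ 1050 W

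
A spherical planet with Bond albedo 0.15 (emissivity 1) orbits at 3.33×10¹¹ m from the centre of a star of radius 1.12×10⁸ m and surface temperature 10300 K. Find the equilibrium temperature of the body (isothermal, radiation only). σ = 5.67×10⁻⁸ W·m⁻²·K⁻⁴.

T ≈ 128 K

The star's surface emits σT_*⁴; at distance d the flux is S = σT_*⁴(R_*/d)².
S = 5.67×10⁻⁸·(10300)⁴·(1.12×10⁸/3.33×10¹¹)² = 72.19 W/m².
For an isothermal sphere T⁴ = (1−a)S/(4σ) = 2.706×10⁸ K⁴.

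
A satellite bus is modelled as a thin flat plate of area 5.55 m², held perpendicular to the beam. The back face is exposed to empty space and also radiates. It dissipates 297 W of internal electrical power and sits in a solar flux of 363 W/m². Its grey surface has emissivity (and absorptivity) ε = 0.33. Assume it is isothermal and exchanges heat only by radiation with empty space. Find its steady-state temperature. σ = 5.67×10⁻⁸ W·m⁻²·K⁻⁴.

T ≈ 261 K

At steady state, absorbed solar power + internal power = radiated power.
Absorbed: α·S·A_cross = 0.33·363·5.550 = 664.8 W (cross-section A).
Total input = 664.8 + 297 = 961.8 W.
Radiated: εσ·A_surf·T⁴ with A_surf = 2A = 11.10 m².
T⁴ = 961.8/(0.33·5.67×10⁻⁸·11.10) = 4.631×10⁹ K⁴.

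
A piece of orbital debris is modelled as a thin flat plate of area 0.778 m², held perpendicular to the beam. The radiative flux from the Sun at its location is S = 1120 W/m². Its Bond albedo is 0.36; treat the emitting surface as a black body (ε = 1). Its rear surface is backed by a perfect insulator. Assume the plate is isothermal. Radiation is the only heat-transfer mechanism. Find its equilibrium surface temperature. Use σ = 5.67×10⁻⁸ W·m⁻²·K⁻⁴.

T ≈ 335 K

At equilibrium, absorbed power = emitted power.
Absorbing cross-section = A = 0.7780 m²; emitting surface = A = 0.7780 m² (ratio 1).
(1−a)S·A_cross = εσ·A_surf·T⁴  ⇒  T⁴ = (1−a)S/(1σ).
T⁴ = 0.640·1120/(1·5.67×10⁻⁸) = 1.264×10¹⁰ K⁴.
T = (1.264×10¹⁰)^(1/4).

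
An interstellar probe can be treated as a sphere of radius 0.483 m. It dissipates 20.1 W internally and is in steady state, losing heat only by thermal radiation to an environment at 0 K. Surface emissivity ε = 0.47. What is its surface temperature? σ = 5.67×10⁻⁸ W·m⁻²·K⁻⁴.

T ≈ 127 K

Steady state: internal power = radiated power, P = εσA T⁴.
Radiating area A = 4πr² = 2.932 m².
T⁴ = P/(εσA) = 20.1/(0.47·5.67×10⁻⁸·2.932) = 2.573×10⁸ K⁴.
T = (2.573×10⁸)^(1/4).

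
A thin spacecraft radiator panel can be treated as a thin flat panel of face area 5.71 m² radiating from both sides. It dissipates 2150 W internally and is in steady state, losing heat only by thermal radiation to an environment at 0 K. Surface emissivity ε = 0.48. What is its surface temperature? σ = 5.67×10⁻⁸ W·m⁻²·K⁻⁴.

T ≈ 288 K

Steady state: internal power = radiated power, P = εσA T⁴.
Radiating area A = 2·5.71 = 11.42 m².
T⁴ = P/(εσA) = 2150/(0.48·5.67×10⁻⁸·11.42) = 6.917×10⁹ K⁴.
T = (6.917×10⁹)^(1/4).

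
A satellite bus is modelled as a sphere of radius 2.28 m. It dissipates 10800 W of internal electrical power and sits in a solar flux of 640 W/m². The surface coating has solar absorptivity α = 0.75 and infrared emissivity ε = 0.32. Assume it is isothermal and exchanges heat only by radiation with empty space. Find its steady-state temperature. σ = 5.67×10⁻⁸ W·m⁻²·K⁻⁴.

T ≈ 354 K

At steady state, absorbed solar power + internal power = radiated power.
Absorbed: α·S·A_cross = 0.75·640·16.33 = 7839 W (cross-section πr²).
Total input = 7839 + 10800 = 18640 W.
Radiated: εσ·A_surf·T⁴ with A_surf = 4πr² = 65.33 m².
T⁴ = 18640/(0.32·5.67×10⁻⁸·65.33) = 1.573×10¹⁰ K⁴.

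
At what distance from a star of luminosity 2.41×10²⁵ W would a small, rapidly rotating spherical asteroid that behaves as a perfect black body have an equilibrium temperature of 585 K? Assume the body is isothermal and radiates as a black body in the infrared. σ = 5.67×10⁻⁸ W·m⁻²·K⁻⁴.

d ≈ 8.50×10⁹ m

For an isothermal black-emitting sphere, (1−a)S·πr² = σ·4πr²·T⁴ ⇒ S = 4σT⁴/(1−a).
S = 4·5.67×10⁻⁸·(585)⁴/1.00 = 26560 W/m².
Flux falls as S = L/(4πd²), so d = √(L/(4πS)) = √(2.41×10²⁵/(4π·26560)).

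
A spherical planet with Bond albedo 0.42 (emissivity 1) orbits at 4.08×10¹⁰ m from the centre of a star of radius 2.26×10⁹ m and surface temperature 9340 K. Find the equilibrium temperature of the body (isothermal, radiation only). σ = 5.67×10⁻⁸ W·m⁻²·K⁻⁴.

The star's surface emits σT_*⁴; at distance d the flux is S = σT_*⁴(R_*/d)².
S = 5.67×10⁻⁸·(9340)⁴·(2.26×10⁹/4.08×10¹⁰)² = 1.324×10⁶ W/m².
For an isothermal sphere T⁴ = (1−a)S/(4σ) = 3.386×10¹² K⁴.

T ≈ 1360 K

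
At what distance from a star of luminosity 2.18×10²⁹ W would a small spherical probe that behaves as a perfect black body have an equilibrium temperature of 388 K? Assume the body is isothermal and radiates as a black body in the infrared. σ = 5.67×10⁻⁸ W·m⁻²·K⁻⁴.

d ≈ 1.84×10¹² m

For an isothermal black-emitting sphere, (1−a)S·πr² = σ·4πr²·T⁴ ⇒ S = 4σT⁴/(1−a).
S = 4·5.67×10⁻⁸·(388)⁴/1.00 = 5140 W/m².
Flux falls as S = L/(4πd²), so d = √(L/(4πS)) = √(2.18×10²⁹/(4π·5140)).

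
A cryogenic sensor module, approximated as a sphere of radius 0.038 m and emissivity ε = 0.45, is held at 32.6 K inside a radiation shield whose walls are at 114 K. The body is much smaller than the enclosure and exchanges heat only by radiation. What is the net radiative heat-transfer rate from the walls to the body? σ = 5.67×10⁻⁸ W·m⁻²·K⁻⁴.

For a small grey body in a large enclosure: P_net = εσA(T_body⁴ − T_wall⁴).
A = 4πr² = 0.01815 m²; T_body⁴ − T_wall⁴ = 1.129×10⁶ − 1.689×10⁸ = -1.678×10⁸ K⁴.
|P_net| = 0.45·5.67×10⁻⁸·0.01815·1.678×10⁸.

P_net ≈ 0.0777 W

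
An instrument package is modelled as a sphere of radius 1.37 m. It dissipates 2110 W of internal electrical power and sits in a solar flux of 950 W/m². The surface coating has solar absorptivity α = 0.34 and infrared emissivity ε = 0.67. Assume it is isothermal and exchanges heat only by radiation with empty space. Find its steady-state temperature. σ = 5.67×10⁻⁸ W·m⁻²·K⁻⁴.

At steady state, absorbed solar power + internal power = radiated power.
Absorbed: α·S·A_cross = 0.34·950·5.896 = 1905 W (cross-section πr²).
Total input = 1905 + 2110 = 4015 W.
Radiated: εσ·A_surf·T⁴ with A_surf = 4πr² = 23.59 m².
T⁴ = 4015/(0.67·5.67×10⁻⁸·23.59) = 4.481×10⁹ K⁴.

T ≈ 259 K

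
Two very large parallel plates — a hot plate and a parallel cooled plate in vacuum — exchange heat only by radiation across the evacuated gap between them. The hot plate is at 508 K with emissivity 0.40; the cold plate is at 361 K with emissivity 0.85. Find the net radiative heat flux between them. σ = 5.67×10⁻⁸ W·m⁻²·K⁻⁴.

For two infinite grey parallel plates, q = σ(T₁⁴ − T₂⁴)/(1/ε₁ + 1/ε₂ − 1).
T₁⁴ − T₂⁴ = 6.660×10¹⁰ − 1.698×10¹⁰ = 4.961×10¹⁰ K⁴.
1/ε₁ + 1/ε₂ − 1 = 2.500 + 1.176 − 1 = 2.676.
q = 5.67×10⁻⁸ × 4.961×10¹⁰ / 2.676.

q ≈ 1050 W/m²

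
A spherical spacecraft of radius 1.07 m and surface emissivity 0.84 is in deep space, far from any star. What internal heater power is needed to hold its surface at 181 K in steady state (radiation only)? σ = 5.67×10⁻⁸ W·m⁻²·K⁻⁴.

P ≈ 735 W

P = εσ·4πr²·T⁴.
4πr² = 14.39 m²; T⁴ = 1.073×10⁹ K⁴.
P = 0.84·5.67×10⁻⁸·14.39·1.073×10⁹.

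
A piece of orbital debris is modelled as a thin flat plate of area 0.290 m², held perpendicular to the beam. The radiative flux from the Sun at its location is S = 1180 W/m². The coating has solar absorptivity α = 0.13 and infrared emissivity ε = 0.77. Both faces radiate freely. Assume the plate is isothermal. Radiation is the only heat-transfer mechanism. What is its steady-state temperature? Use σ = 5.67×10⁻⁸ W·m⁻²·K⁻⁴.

At equilibrium, absorbed power = emitted power.
Absorbing cross-section = A = 0.2900 m²; emitting surface = 2A = 0.5800 m² (ratio 2).
αS·A_cross = εσ·A_surf·T⁴  ⇒  T⁴ = αS/(ε·2σ).
T⁴ = 0.130·1180/(0.77·2·5.67×10⁻⁸) = 1.757×10⁹ K⁴.
T = (1.757×10⁹)^(1/4).

T ≈ 205 K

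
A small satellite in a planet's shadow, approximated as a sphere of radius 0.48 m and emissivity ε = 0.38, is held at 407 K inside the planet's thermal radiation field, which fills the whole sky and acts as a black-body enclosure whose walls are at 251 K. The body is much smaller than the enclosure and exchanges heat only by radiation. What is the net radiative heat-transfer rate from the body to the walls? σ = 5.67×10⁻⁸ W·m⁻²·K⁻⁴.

For a small grey body in a large enclosure: P_net = εσA(T_body⁴ − T_wall⁴).
A = 4πr² = 2.895 m²; T_body⁴ − T_wall⁴ = 2.744×10¹⁰ − 3.969×10⁹ = 2.347×10¹⁰ K⁴.
|P_net| = 0.38·5.67×10⁻⁸·2.895·2.347×10¹⁰.

P_net ≈ 1460 W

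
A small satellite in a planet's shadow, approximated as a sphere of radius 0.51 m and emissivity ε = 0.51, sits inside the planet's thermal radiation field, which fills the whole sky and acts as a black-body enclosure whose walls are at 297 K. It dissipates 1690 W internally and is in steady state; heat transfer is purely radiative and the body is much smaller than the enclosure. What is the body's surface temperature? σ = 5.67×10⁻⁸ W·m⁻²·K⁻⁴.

T ≈ 400 K

For a small grey body in a large enclosure, net radiated power = εσA(T⁴ − T_w⁴).
Steady state: P = εσA(T⁴ − T_w⁴) with A = 4πr² = 3.269 m².
T⁴ = P/(εσA) + T_w⁴ = 1690/(0.51·5.67×10⁻⁸·3.269) + (297)⁴
    = 1.788×10¹⁰ + 7.781×10⁹ = 2.566×10¹⁰ K⁴.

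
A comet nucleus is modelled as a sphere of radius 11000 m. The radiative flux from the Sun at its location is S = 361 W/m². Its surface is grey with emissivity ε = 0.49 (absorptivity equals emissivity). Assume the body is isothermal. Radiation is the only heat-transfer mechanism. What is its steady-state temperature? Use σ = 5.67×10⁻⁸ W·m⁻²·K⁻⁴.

T ≈ 200 K

At equilibrium, absorbed power = emitted power.
Absorbing cross-section = πr² = 3.801×10⁸ m²; emitting surface = 4πr² = 1.521×10⁹ m² (ratio 4).
εS·A_cross = εσ·A_surf·T⁴  ⇒  T⁴ = S/(4σ)   (ε cancels).
T⁴ = 361/(4·5.67×10⁻⁸) = 1.592×10⁹ K⁴.
T = (1.592×10⁹)^(1/4).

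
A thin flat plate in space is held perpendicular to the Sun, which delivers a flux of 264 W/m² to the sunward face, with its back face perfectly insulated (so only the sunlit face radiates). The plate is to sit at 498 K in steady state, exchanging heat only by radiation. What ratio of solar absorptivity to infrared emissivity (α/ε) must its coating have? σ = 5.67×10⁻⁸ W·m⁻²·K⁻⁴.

Balance: αS·A = εσ·1A·T⁴ ⇒ α/ε = σT⁴/S.
α/ε = 5.67×10⁻⁸·(498)⁴/264 = 5.67×10⁻⁸·6.151×10¹⁰/264.

α/ε ≈ 13.2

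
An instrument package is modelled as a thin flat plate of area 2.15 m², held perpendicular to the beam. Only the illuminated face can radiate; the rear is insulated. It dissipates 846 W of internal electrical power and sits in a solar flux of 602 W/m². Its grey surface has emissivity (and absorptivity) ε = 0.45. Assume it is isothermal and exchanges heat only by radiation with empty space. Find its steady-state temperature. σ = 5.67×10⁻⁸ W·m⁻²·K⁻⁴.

At steady state, absorbed solar power + internal power = radiated power.
Absorbed: α·S·A_cross = 0.45·602·2.150 = 582.4 W (cross-section A).
Total input = 582.4 + 846 = 1428 W.
Radiated: εσ·A_surf·T⁴ with A_surf = A = 2.150 m².
T⁴ = 1428/(0.45·5.67×10⁻⁸·2.150) = 2.604×10¹⁰ K⁴.

T ≈ 402 K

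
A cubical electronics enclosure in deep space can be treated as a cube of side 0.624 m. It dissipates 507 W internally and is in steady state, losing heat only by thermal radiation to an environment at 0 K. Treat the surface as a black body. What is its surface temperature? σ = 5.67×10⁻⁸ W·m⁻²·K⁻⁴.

T ≈ 249 K

Steady state: internal power = radiated power, P = εσA T⁴.
Radiating area A = 6L² = 2.336 m².
T⁴ = P/(εσA) = 507/(1.0·5.67×10⁻⁸·2.336) = 3.827×10⁹ K⁴.
T = (3.827×10⁹)^(1/4).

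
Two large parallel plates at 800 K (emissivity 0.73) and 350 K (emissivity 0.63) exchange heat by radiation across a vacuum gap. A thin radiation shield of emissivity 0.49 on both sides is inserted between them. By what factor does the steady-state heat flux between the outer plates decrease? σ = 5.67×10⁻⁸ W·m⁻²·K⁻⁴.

Without shield: q₀ = σΔ(T⁴)/(1/ε₁+1/ε₂−1) with denominator 1.957.
With shield the two gaps are in series; the resistances add: (1/ε₁+1/ε_s−1)+(1/ε_s+1/ε₂−1) = 2.411+2.628 = 5.039.
Heat-flux ratio q₀/q = 5.039/1.957.

factor ≈ 2.57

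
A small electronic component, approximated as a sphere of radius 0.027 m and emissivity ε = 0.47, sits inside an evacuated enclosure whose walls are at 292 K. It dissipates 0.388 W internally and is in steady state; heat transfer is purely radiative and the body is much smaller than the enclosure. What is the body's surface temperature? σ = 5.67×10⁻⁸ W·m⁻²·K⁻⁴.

For a small grey body in a large enclosure, net radiated power = εσA(T⁴ − T_w⁴).
Steady state: P = εσA(T⁴ − T_w⁴) with A = 4πr² = 0.009161 m².
T⁴ = P/(εσA) + T_w⁴ = 0.388/(0.47·5.67×10⁻⁸·0.009161) + (292)⁴
    = 1.589×10⁹ + 7.270×10⁹ = 8.859×10⁹ K⁴.

T ≈ 307 K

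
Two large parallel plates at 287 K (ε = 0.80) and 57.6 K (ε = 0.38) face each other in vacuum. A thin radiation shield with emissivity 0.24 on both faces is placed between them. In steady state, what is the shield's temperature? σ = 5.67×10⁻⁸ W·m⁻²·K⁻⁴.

In steady state the net flux on the hot side equals that on the cold side.
σ(T₁⁴−T_s⁴)/D₁ = σ(T_s⁴−T₂⁴)/D₂, with D₁ = 1/ε₁+1/ε_s−1 = 4.417, D₂ = 1/ε_s+1/ε₂−1 = 5.798.
Solve for T_s⁴: T_s⁴ = (D₂·T₁⁴ + D₁·T₂⁴)/(D₁+D₂) = 3.856×10⁹ K⁴.

T_s ≈ 249 K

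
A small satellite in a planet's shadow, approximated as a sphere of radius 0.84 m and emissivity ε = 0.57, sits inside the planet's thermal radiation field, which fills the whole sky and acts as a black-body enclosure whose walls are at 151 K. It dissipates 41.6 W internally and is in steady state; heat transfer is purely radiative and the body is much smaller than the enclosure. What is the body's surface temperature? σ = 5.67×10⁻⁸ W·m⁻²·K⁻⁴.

T ≈ 161 K

For a small grey body in a large enclosure, net radiated power = εσA(T⁴ − T_w⁴).
Steady state: P = εσA(T⁴ − T_w⁴) with A = 4πr² = 8.867 m².
T⁴ = P/(εσA) + T_w⁴ = 41.6/(0.57·5.67×10⁻⁸·8.867) + (151)⁴
    = 1.452×10⁸ + 5.199×10⁸ = 6.651×10⁸ K⁴.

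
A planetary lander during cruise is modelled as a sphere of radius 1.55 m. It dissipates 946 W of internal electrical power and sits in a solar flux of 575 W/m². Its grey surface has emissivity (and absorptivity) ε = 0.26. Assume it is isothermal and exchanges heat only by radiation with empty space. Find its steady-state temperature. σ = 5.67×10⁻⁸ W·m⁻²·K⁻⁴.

T ≈ 261 K

At steady state, absorbed solar power + internal power = radiated power.
Absorbed: α·S·A_cross = 0.26·575·7.548 = 1128 W (cross-section πr²).
Total input = 1128 + 946 = 2074 W.
Radiated: εσ·A_surf·T⁴ with A_surf = 4πr² = 30.19 m².
T⁴ = 2074/(0.26·5.67×10⁻⁸·30.19) = 4.661×10⁹ K⁴.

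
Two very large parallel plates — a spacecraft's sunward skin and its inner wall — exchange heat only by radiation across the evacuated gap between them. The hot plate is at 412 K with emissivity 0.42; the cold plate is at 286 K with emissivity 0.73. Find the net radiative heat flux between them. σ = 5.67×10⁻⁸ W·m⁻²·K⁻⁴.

q ≈ 456 W/m²

For two infinite grey parallel plates, q = σ(T₁⁴ − T₂⁴)/(1/ε₁ + 1/ε₂ − 1).
T₁⁴ − T₂⁴ = 2.881×10¹⁰ − 6.691×10⁹ = 2.212×10¹⁰ K⁴.
1/ε₁ + 1/ε₂ − 1 = 2.381 + 1.370 − 1 = 2.751.
q = 5.67×10⁻⁸ × 2.212×10¹⁰ / 2.751.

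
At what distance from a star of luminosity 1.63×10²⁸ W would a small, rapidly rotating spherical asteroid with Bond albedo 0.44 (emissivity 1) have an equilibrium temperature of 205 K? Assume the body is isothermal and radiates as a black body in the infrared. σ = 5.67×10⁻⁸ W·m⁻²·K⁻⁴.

d ≈ 1.35×10¹² m

For an isothermal black-emitting sphere, (1−a)S·πr² = σ·4πr²·T⁴ ⇒ S = 4σT⁴/(1−a).
S = 4·5.67×10⁻⁸·(205)⁴/0.560 = 715.3 W/m².
Flux falls as S = L/(4πd²), so d = √(L/(4πS)) = √(1.63×10²⁸/(4π·715.3)).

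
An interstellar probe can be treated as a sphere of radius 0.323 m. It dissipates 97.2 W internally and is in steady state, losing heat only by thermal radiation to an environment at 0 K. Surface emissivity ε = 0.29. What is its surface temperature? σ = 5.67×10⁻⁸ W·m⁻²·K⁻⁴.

Steady state: internal power = radiated power, P = εσA T⁴.
Radiating area A = 4πr² = 1.311 m².
T⁴ = P/(εσA) = 97.2/(0.29·5.67×10⁻⁸·1.311) = 4.509×10⁹ K⁴.
T = (4.509×10⁹)^(1/4).

T ≈ 259 K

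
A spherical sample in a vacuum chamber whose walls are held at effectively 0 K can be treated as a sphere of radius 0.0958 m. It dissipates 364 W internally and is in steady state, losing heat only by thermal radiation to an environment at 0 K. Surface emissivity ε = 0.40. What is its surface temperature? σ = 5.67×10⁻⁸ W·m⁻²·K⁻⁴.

T ≈ 611 K

Steady state: internal power = radiated power, P = εσA T⁴.
Radiating area A = 4πr² = 0.1153 m².
T⁴ = P/(εσA) = 364/(0.40·5.67×10⁻⁸·0.1153) = 1.392×10¹¹ K⁴.
T = (1.392×10¹¹)^(1/4).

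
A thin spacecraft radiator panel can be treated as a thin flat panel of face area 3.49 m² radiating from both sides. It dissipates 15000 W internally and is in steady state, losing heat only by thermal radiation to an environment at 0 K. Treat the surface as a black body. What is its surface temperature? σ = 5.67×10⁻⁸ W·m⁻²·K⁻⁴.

Steady state: internal power = radiated power, P = εσA T⁴.
Radiating area A = 2·3.49 = 6.980 m².
T⁴ = P/(εσA) = 15000/(1.0·5.67×10⁻⁸·6.980) = 3.790×10¹⁰ K⁴.
T = (3.790×10¹⁰)^(1/4).

T ≈ 441 K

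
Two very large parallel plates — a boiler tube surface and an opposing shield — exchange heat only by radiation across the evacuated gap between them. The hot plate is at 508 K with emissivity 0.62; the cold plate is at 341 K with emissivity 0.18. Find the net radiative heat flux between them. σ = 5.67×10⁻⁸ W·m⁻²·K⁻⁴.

q ≈ 488 W/m²

For two infinite grey parallel plates, q = σ(T₁⁴ − T₂⁴)/(1/ε₁ + 1/ε₂ − 1).
T₁⁴ − T₂⁴ = 6.660×10¹⁰ − 1.352×10¹⁰ = 5.308×10¹⁰ K⁴.
1/ε₁ + 1/ε₂ − 1 = 1.613 + 5.556 − 1 = 6.168.
q = 5.67×10⁻⁸ × 5.308×10¹⁰ / 6.168.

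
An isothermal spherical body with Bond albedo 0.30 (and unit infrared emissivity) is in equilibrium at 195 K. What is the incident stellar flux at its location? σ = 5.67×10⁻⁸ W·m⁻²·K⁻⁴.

(1−a)S·πr² = σ·4πr²·T⁴ ⇒ S = 4σT⁴/(1−a).
S = 4·5.67×10⁻⁸·1.446×10⁹/0.700.

S ≈ 468 W/m²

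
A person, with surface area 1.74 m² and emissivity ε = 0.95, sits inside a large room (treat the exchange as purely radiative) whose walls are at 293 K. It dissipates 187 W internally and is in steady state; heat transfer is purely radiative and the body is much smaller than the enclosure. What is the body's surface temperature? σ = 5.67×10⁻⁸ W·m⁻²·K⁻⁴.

T ≈ 311 K

For a small grey body in a large enclosure, net radiated power = εσA(T⁴ − T_w⁴).
Steady state: P = εσA(T⁴ − T_w⁴) with A = 1.74 m².
T⁴ = P/(εσA) + T_w⁴ = 187/(0.95·5.67×10⁻⁸·1.740) + (293)⁴
    = 1.995×10⁹ + 7.370×10⁹ = 9.365×10⁹ K⁴.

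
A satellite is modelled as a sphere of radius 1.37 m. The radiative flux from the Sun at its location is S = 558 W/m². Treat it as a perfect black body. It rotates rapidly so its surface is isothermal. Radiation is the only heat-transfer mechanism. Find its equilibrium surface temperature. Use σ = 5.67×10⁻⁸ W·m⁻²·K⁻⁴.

T ≈ 223 K

At equilibrium, absorbed power = emitted power.
Absorbing cross-section = πr² = 5.896 m²; emitting surface = 4πr² = 23.59 m² (ratio 4).
S·A_cross = εσ·A_surf·T⁴  ⇒  T⁴ = S/(4σ).
T⁴ = 1.00·558/(4·5.67×10⁻⁸) = 2.460×10⁹ K⁴.
T = (2.460×10⁹)^(1/4).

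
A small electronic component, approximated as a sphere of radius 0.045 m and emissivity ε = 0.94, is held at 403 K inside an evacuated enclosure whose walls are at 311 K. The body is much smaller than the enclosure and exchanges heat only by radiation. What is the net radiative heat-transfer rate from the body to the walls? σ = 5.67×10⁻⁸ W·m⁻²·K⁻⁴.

P_net ≈ 23.1 W

For a small grey body in a large enclosure: P_net = εσA(T_body⁴ − T_wall⁴).
A = 4πr² = 0.02545 m²; T_body⁴ − T_wall⁴ = 2.638×10¹⁰ − 9.355×10⁹ = 1.702×10¹⁰ K⁴.
|P_net| = 0.94·5.67×10⁻⁸·0.02545·1.702×10¹⁰.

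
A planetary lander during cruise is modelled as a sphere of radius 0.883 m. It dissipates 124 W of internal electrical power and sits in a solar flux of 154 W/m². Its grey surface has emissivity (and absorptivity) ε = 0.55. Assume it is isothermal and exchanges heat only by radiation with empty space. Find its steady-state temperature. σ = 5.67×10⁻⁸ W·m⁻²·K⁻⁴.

At steady state, absorbed solar power + internal power = radiated power.
Absorbed: α·S·A_cross = 0.55·154·2.449 = 207.5 W (cross-section πr²).
Total input = 207.5 + 124 = 331.5 W.
Radiated: εσ·A_surf·T⁴ with A_surf = 4πr² = 9.798 m².
T⁴ = 331.5/(0.55·5.67×10⁻⁸·9.798) = 1.085×10⁹ K⁴.

T ≈ 181 K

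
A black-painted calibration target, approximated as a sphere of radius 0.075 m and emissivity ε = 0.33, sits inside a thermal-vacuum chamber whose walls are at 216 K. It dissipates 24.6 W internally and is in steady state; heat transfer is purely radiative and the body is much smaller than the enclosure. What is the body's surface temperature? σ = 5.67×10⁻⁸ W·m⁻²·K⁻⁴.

For a small grey body in a large enclosure, net radiated power = εσA(T⁴ − T_w⁴).
Steady state: P = εσA(T⁴ − T_w⁴) with A = 4πr² = 0.07069 m².
T⁴ = P/(εσA) + T_w⁴ = 24.6/(0.33·5.67×10⁻⁸·0.07069) + (216)⁴
    = 1.860×10¹⁰ + 2.177×10⁹ = 2.078×10¹⁰ K⁴.

T ≈ 380 K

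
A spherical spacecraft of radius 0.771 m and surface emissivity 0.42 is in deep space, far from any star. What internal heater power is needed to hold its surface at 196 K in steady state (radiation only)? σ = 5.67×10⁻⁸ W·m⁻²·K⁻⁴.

P ≈ 263 W

P = εσ·4πr²·T⁴.
4πr² = 7.470 m²; T⁴ = 1.476×10⁹ K⁴.
P = 0.42·5.67×10⁻⁸·7.470·1.476×10⁹.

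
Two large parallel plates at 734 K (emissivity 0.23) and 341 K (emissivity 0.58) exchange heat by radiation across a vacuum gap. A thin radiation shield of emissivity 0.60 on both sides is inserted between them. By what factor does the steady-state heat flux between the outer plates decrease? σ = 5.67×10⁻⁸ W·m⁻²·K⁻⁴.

Without shield: q₀ = σΔ(T⁴)/(1/ε₁+1/ε₂−1) with denominator 5.072.
With shield the two gaps are in series; the resistances add: (1/ε₁+1/ε_s−1)+(1/ε_s+1/ε₂−1) = 5.014+2.391 = 7.405.
Heat-flux ratio q₀/q = 7.405/5.072.

factor ≈ 1.46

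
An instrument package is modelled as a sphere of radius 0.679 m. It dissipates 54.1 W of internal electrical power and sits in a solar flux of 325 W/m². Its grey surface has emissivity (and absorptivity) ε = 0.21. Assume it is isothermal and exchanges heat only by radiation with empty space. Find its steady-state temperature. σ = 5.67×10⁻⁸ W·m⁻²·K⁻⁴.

T ≈ 217 K

At steady state, absorbed solar power + internal power = radiated power.
Absorbed: α·S·A_cross = 0.21·325·1.448 = 98.85 W (cross-section πr²).
Total input = 98.85 + 54.1 = 153.0 W.
Radiated: εσ·A_surf·T⁴ with A_surf = 4πr² = 5.794 m².
T⁴ = 153.0/(0.21·5.67×10⁻⁸·5.794) = 2.217×10⁹ K⁴.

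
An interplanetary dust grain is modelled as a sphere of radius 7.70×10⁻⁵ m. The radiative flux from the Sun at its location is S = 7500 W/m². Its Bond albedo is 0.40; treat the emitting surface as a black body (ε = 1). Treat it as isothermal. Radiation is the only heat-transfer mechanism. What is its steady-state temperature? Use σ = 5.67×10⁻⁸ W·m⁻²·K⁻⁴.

At equilibrium, absorbed power = emitted power.
Absorbing cross-section = πr² = 1.863×10⁻⁸ m²; emitting surface = 4πr² = 7.451×10⁻⁸ m² (ratio 4).
(1−a)S·A_cross = εσ·A_surf·T⁴  ⇒  T⁴ = (1−a)S/(4σ).
T⁴ = 0.600·7500/(4·5.67×10⁻⁸) = 1.984×10¹⁰ K⁴.
T = (1.984×10¹⁰)^(1/4).

T ≈ 375 K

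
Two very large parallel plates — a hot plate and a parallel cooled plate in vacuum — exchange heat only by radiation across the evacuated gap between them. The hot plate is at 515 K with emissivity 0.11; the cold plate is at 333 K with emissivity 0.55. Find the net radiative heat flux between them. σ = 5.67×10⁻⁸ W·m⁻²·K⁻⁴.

q ≈ 332 W/m²

For two infinite grey parallel plates, q = σ(T₁⁴ − T₂⁴)/(1/ε₁ + 1/ε₂ − 1).
T₁⁴ − T₂⁴ = 7.034×10¹⁰ − 1.230×10¹⁰ = 5.805×10¹⁰ K⁴.
1/ε₁ + 1/ε₂ − 1 = 9.091 + 1.818 − 1 = 9.909.
q = 5.67×10⁻⁸ × 5.805×10¹⁰ / 9.909.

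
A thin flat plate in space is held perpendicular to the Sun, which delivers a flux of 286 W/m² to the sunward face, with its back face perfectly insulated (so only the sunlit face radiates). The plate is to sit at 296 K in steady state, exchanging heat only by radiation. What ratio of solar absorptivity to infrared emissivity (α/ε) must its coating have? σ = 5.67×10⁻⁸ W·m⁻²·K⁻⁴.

Balance: αS·A = εσ·1A·T⁴ ⇒ α/ε = σT⁴/S.
α/ε = 5.67×10⁻⁸·(296)⁴/286 = 5.67×10⁻⁸·7.677×10⁹/286.

α/ε ≈ 1.52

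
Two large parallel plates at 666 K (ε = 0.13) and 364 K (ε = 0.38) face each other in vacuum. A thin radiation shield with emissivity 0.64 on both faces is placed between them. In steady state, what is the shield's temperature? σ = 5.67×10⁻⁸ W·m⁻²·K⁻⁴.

In steady state the net flux on the hot side equals that on the cold side.
σ(T₁⁴−T_s⁴)/D₁ = σ(T_s⁴−T₂⁴)/D₂, with D₁ = 1/ε₁+1/ε_s−1 = 8.255, D₂ = 1/ε_s+1/ε₂−1 = 3.194.
Solve for T_s⁴: T_s⁴ = (D₂·T₁⁴ + D₁·T₂⁴)/(D₁+D₂) = 6.755×10¹⁰ K⁴.

T_s ≈ 510 K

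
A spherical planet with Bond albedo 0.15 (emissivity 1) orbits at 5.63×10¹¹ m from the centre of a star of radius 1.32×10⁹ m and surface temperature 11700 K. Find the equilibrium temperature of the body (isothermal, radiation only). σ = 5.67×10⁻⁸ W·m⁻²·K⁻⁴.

The star's surface emits σT_*⁴; at distance d the flux is S = σT_*⁴(R_*/d)².
S = 5.67×10⁻⁸·(11700)⁴·(1.32×10⁹/5.63×10¹¹)² = 5841 W/m².
For an isothermal sphere T⁴ = (1−a)S/(4σ) = 2.189×10¹⁰ K⁴.

T ≈ 385 K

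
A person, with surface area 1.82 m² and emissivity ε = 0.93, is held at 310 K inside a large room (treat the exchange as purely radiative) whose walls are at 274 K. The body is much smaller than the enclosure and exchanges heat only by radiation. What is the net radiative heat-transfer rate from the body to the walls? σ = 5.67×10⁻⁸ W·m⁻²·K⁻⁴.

For a small grey body in a large enclosure: P_net = εσA(T_body⁴ − T_wall⁴).
A = 1.82 m²; T_body⁴ − T_wall⁴ = 9.235×10⁹ − 5.636×10⁹ = 3.599×10⁹ K⁴.
|P_net| = 0.93·5.67×10⁻⁸·1.820·3.599×10⁹.

P_net ≈ 345 W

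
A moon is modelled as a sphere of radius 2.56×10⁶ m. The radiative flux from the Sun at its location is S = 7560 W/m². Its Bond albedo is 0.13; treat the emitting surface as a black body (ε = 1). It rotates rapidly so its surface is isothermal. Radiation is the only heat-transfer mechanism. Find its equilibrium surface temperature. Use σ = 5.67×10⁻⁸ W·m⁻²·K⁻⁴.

At equilibrium, absorbed power = emitted power.
Absorbing cross-section = πr² = 2.059×10¹³ m²; emitting surface = 4πr² = 8.235×10¹³ m² (ratio 4).
(1−a)S·A_cross = εσ·A_surf·T⁴  ⇒  T⁴ = (1−a)S/(4σ).
T⁴ = 0.870·7560/(4·5.67×10⁻⁸) = 2.900×10¹⁰ K⁴.
T = (2.900×10¹⁰)^(1/4).

T ≈ 413 K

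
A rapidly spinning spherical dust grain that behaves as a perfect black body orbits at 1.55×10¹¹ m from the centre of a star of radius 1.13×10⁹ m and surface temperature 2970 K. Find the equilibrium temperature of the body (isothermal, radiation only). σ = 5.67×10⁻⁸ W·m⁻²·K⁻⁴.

The star's surface emits σT_*⁴; at distance d the flux is S = σT_*⁴(R_*/d)².
S = 5.67×10⁻⁸·(2970)⁴·(1.13×10⁹/1.55×10¹¹)² = 234.5 W/m².
For an isothermal sphere T⁴ = (1−a)S/(4σ) = 1.034×10⁹ K⁴.

T ≈ 179 K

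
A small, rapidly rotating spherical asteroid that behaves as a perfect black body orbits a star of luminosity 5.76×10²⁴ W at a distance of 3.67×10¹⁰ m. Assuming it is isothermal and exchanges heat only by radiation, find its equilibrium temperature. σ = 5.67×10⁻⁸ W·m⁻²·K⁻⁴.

T ≈ 197 K

First find the stellar flux at distance d: S = L/(4πd²) = 5.76×10²⁴/(4π·(3.67×10¹⁰)²) = 340.3 W/m².
For an isothermal sphere, absorbed (1−a)S·πr² = emitted σ·4πr²·T⁴, so T⁴ = (1−a)S/(4σ).
T⁴ = 1.00·340.3/(4·5.67×10⁻⁸) = 1.501×10⁹ K⁴.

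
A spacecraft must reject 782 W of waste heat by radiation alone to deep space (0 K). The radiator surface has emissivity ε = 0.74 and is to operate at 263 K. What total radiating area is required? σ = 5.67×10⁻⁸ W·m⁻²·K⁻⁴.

P = εσA T⁴ ⇒ A = P/(εσT⁴).
T⁴ = 4.784×10⁹ K⁴.
A = 782/(0.74 × 5.67×10⁻⁸ × 4.784×10⁹).

A ≈ 3.90 m²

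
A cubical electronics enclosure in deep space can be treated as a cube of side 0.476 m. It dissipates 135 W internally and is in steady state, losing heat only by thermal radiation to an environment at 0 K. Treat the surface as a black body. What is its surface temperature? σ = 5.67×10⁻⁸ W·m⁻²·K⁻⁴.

Steady state: internal power = radiated power, P = εσA T⁴.
Radiating area A = 6L² = 1.359 m².
T⁴ = P/(εσA) = 135/(1.0·5.67×10⁻⁸·1.359) = 1.751×10⁹ K⁴.
T = (1.751×10⁹)^(1/4).

T ≈ 205 K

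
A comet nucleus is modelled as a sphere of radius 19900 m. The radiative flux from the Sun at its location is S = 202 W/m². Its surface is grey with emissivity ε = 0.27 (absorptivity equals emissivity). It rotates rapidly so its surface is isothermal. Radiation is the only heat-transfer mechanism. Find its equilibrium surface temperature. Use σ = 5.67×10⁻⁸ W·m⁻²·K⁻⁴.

At equilibrium, absorbed power = emitted power.
Absorbing cross-section = πr² = 1.244×10⁹ m²; emitting surface = 4πr² = 4.976×10⁹ m² (ratio 4).
εS·A_cross = εσ·A_surf·T⁴  ⇒  T⁴ = S/(4σ)   (ε cancels).
T⁴ = 202/(4·5.67×10⁻⁸) = 8.907×10⁸ K⁴.
T = (8.907×10⁸)^(1/4).

T ≈ 173 K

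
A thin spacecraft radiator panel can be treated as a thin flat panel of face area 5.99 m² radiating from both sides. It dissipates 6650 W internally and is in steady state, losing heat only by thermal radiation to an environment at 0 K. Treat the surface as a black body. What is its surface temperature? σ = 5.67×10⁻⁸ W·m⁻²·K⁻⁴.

Steady state: internal power = radiated power, P = εσA T⁴.
Radiating area A = 2·5.99 = 11.98 m².
T⁴ = P/(εσA) = 6650/(1.0·5.67×10⁻⁸·11.98) = 9.790×10⁹ K⁴.
T = (9.790×10⁹)^(1/4).

T ≈ 315 K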